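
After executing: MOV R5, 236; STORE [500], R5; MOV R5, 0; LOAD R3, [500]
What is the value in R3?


Register and memory trace:
  MOV R5, 236  → R5 = 236
  STORE [500], R5  → mem[500] = 236
  MOV R5, 0  → R5 = 0
  LOAD R3, [500]  → R3 = mem[500] = 236
Final: R3 = 236

236


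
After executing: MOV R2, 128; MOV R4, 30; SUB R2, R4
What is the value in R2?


Register state trace:
  MOV R2, 128  → R2 = 128
  MOV R4, 30  → R4 = 30
  SUB R2, R4  → R2 = 128 - 30 = 98
Final: R2 = 98

98


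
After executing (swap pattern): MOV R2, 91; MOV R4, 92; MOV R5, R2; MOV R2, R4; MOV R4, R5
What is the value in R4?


Register state trace (swap pattern):
  MOV R2, 91  → R2 = 91
  MOV R4, 92  → R4 = 92
  MOV R5, R2  → R5 = 91  (save R2)
  MOV R2, R4  → R2 = 92  (R2 gets R4's value)
  MOV R4, R5  → R4 = 91  (R4 gets saved value)
Final: R4 = 91

91


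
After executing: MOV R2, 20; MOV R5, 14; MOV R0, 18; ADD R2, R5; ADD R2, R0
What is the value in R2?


Register state trace:
  MOV R2, 20  → R2 = 20
  MOV R5, 14  → R5 = 14
  MOV R0, 18  → R0 = 18
  ADD R2, R5  → R2 = 20 + 14 = 34
  ADD R2, R0  → R2 = 34 + 18 = 52
Final: R2 = 52

52


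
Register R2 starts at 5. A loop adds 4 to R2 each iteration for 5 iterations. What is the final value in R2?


Starting value: R2 = 5
  Iter 1: R2 = 5 + 4 = 9
  Iter 2: R2 = 9 + 4 = 13
  Iter 3: R2 = 13 + 4 = 17
  Iter 4: R2 = 17 + 4 = 21
  Iter 5: R2 = 21 + 4 = 25
Final: R2 = 25

25


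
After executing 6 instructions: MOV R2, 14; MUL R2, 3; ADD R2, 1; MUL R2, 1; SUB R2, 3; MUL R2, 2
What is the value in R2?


Register state trace:
  MOV R2, 14  → R2 = 14
  MUL R2, 3  → R2 = 14 * 3 = 42
  ADD R2, 1  → R2 = 42 + 1 = 43
  MUL R2, 1  → R2 = 43 * 1 = 43
  SUB R2, 3  → R2 = 43 - 3 = 40
  MUL R2, 2  → R2 = 40 * 2 = 80
Final: R2 = 80

80


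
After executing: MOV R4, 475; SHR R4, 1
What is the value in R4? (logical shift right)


Register state trace:
  MOV R4, 475  → R4 = 475
  SHR R4, 1  → R4 = 475 >> 1 = 475 // 2^1 = 237
Final: R4 = 237

237


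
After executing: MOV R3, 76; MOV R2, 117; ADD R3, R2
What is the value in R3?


Register state trace:
  MOV R3, 76  → R3 = 76
  MOV R2, 117  → R2 = 117
  ADD R3, R2  → R3 = 76 + 117 = 193
Final: R3 = 193

193


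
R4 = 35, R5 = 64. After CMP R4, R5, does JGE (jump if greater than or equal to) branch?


Trace:
  R4 = 35, R5 = 64
  CMP R4, R5  → compares 35 vs 64
  JGE checks: is 35 greater than or equal to 64?
  35 < 64, so condition is false
Branch taken: No

No


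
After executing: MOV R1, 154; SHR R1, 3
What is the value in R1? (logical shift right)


Register state trace:
  MOV R1, 154  → R1 = 154
  SHR R1, 3  → R1 = 154 >> 3 = 154 // 2^3 = 19
Final: R1 = 19

19


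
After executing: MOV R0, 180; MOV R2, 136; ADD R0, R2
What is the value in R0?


Register state trace:
  MOV R0, 180  → R0 = 180
  MOV R2, 136  → R2 = 136
  ADD R0, R2  → R0 = 180 + 136 = 316
Final: R0 = 316

316


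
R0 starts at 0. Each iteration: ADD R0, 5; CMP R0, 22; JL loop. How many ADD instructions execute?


Loop trace (R0 starts at 0, target 22, step 5):
  ADD #1: R0 = 0 + 5 = 5  → 5 < 22, loop
  ADD #2: R0 = 5 + 5 = 10  → 10 < 22, loop
  ADD #3: R0 = 10 + 5 = 15  → 15 < 22, loop
  ADD #4: R0 = 15 + 5 = 20  → 20 < 22, loop
  ADD #5: R0 = 20 + 5 = 25  → 25 >= 22, exit
Total ADD instructions: 5

5


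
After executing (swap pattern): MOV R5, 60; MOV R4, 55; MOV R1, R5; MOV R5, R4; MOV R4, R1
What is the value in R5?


Register state trace (swap pattern):
  MOV R5, 60  → R5 = 60
  MOV R4, 55  → R4 = 55
  MOV R1, R5  → R1 = 60  (save R5)
  MOV R5, R4  → R5 = 55  (R5 gets R4's value)
  MOV R4, R1  → R4 = 60  (R4 gets saved value)
Final: R5 = 55

55


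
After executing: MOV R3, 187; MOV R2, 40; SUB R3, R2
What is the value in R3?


Register state trace:
  MOV R3, 187  → R3 = 187
  MOV R2, 40  → R2 = 40
  SUB R3, R2  → R3 = 187 - 40 = 147
Final: R3 = 147

147


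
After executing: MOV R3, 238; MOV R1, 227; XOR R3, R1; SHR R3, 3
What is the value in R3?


Register state trace:
  MOV R3, 238  → R3 = 238 (0b11101110)
  MOV R1, 227  → R1 = 227 (0b11100011)
  XOR R3, R1  → R3 = 238 XOR 227 = 13 (0b00001101)
  SHR R3, 3  → R3 = 13 >> 3 = 1
Final: R3 = 1

1


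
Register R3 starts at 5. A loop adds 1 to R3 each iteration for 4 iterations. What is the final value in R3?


Starting value: R3 = 5
  Iter 1: R3 = 5 + 1 = 6
  Iter 2: R3 = 6 + 1 = 7
  Iter 3: R3 = 7 + 1 = 8
  Iter 4: R3 = 8 + 1 = 9
Final: R3 = 9

9


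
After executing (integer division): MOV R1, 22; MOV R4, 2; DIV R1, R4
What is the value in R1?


Register state trace:
  MOV R1, 22  → R1 = 22
  MOV R4, 2  → R4 = 2
  DIV R1, R4  → R1 = 22 // 2 = 11
Final: R1 = 11

11


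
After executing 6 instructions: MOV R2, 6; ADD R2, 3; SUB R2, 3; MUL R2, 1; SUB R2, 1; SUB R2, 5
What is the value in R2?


Register state trace:
  MOV R2, 6  → R2 = 6
  ADD R2, 3  → R2 = 6 + 3 = 9
  SUB R2, 3  → R2 = 9 - 3 = 6
  MUL R2, 1  → R2 = 6 * 1 = 6
  SUB R2, 1  → R2 = 6 - 1 = 5
  SUB R2, 5  → R2 = 5 - 5 = 0
Final: R2 = 0

0


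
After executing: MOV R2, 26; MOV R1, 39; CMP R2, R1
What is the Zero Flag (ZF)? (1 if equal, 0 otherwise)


Register state trace:
  MOV R2, 26  → R2 = 26
  MOV R1, 39  → R1 = 39
  CMP R2, R1  → computes 26 - 39 = -13
  Result is nonzero, so values are not equal
ZF = 0

0


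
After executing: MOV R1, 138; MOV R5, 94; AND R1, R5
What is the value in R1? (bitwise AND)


Register state trace:
  MOV R1, 138  → R1 = 138 (0b10001010)
  MOV R5, 94  → R5 = 94 (0b01011110)
  AND R1, R5  → R1 = 138 AND 94 = 10 (0b00001010)
Final: R1 = 10

10


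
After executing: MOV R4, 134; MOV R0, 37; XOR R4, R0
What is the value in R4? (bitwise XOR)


Register state trace:
  MOV R4, 134  → R4 = 134 (0b10000110)
  MOV R0, 37  → R0 = 37 (0b00100101)
  XOR R4, R0  → R4 = 134 XOR 37 = 163 (0b10100011)
Final: R4 = 163

163


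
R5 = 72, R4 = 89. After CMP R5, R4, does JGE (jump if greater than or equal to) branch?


Trace:
  R5 = 72, R4 = 89
  CMP R5, R4  → compares 72 vs 89
  JGE checks: is 72 greater than or equal to 89?
  72 < 89, so condition is false
Branch taken: No

No


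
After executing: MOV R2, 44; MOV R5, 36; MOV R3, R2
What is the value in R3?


Register state trace:
  MOV R2, 44  → R2 = 44
  MOV R5, 36  → R5 = 36
  MOV R3, R2  → R3 = 44
Final: R3 = 44

44


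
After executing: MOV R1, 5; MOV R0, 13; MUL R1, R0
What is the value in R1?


Register state trace:
  MOV R1, 5  → R1 = 5
  MOV R0, 13  → R0 = 13
  MUL R1, R0  → R1 = 5 * 13 = 65
Final: R1 = 65

65


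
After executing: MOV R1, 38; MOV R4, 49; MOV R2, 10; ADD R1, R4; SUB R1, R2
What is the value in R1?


Register state trace:
  MOV R1, 38  → R1 = 38
  MOV R4, 49  → R4 = 49
  MOV R2, 10  → R2 = 10
  ADD R1, R4  → R1 = 38 + 49 = 87
  SUB R1, R2  → R1 = 87 - 10 = 77
Final: R1 = 77

77


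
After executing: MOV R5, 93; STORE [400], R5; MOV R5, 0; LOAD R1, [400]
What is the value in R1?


Register and memory trace:
  MOV R5, 93  → R5 = 93
  STORE [400], R5  → mem[400] = 93
  MOV R5, 0  → R5 = 0
  LOAD R1, [400]  → R1 = mem[400] = 93
Final: R1 = 93

93


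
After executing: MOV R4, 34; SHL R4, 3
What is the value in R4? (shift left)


Register state trace:
  MOV R4, 34  → R4 = 34
  SHL R4, 3  → R4 = 34 << 3 = 34 * 2^3 = 272
Final: R4 = 272

272


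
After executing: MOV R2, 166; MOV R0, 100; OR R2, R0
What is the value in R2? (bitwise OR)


Register state trace:
  MOV R2, 166  → R2 = 166 (0b10100110)
  MOV R0, 100  → R0 = 100 (0b01100100)
  OR R2, R0   → R2 = 166 OR 100 = 230 (0b11100110)
Final: R2 = 230

230


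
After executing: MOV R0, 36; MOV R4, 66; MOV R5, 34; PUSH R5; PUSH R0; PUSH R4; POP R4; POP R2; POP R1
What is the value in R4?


Stack trace (top is rightmost):
  MOV R0, 36  → R0 = 36
  MOV R4, 66  → R4 = 66
  MOV R5, 34  → R5 = 34
  PUSH R5  → stack: [34]
  PUSH R0  → stack: [34, 36]
  PUSH R4  → stack: [34, 36, 66]
  POP R4  → R4 = 66, stack: [34, 36]
  POP R2  → R2 = 36, stack: [34]
  POP R1  → R1 = 34, stack: []
Final: R4 = 66

66


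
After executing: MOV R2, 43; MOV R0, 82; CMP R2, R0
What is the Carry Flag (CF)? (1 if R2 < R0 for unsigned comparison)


Register state trace:
  MOV R2, 43  → R2 = 43
  MOV R0, 82  → R0 = 82
  CMP R2, R0  → unsigned 43 - 82: borrow occurs
  43 < 82, so CF = 1
CF = 1

1


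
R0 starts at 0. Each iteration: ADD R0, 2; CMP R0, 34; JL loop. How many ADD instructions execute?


Loop trace (R0 starts at 0, target 34, step 2):
  ADD #1: R0 = 0 + 2 = 2  → 2 < 34, loop
  ADD #2: R0 = 2 + 2 = 4  → 4 < 34, loop
  ADD #3: R0 = 4 + 2 = 6  → 6 < 34, loop
  ADD #4: R0 = 6 + 2 = 8  → 8 < 34, loop
  ADD #5: R0 = 8 + 2 = 10  → 10 < 34, loop
  ADD #6: R0 = 10 + 2 = 12  → 12 < 34, loop
  ADD #7: R0 = 12 + 2 = 14  → 14 < 34, loop
  ADD #8: R0 = 14 + 2 = 16  → 16 < 34, loop
  ADD #9: R0 = 16 + 2 = 18  → 18 < 34, loop
  ADD #10: R0 = 18 + 2 = 20  → 20 < 34, loop
  ADD #11: R0 = 20 + 2 = 22  → 22 < 34, loop
  ADD #12: R0 = 22 + 2 = 24  → 24 < 34, loop
  ADD #13: R0 = 24 + 2 = 26  → 26 < 34, loop
  ADD #14: R0 = 26 + 2 = 28  → 28 < 34, loop
  ADD #15: R0 = 28 + 2 = 30  → 30 < 34, loop
  ADD #16: R0 = 30 + 2 = 32  → 32 < 34, loop
  ADD #17: R0 = 32 + 2 = 34  → 34 >= 34, exit
Total ADD instructions: 17

17


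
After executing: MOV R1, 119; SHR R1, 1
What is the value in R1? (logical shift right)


Register state trace:
  MOV R1, 119  → R1 = 119
  SHR R1, 1  → R1 = 119 >> 1 = 119 // 2^1 = 59
Final: R1 = 59

59


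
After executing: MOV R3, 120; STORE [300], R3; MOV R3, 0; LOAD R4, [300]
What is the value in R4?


Register and memory trace:
  MOV R3, 120  → R3 = 120
  STORE [300], R3  → mem[300] = 120
  MOV R3, 0  → R3 = 0
  LOAD R4, [300]  → R4 = mem[300] = 120
Final: R4 = 120

120


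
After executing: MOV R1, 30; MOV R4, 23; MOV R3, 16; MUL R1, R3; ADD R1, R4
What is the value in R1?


Register state trace:
  MOV R1, 30  → R1 = 30
  MOV R4, 23  → R4 = 23
  MOV R3, 16  → R3 = 16
  MUL R1, R3  → R1 = 30 * 16 = 480
  ADD R1, R4  → R1 = 480 + 23 = 503
Final: R1 = 503

503


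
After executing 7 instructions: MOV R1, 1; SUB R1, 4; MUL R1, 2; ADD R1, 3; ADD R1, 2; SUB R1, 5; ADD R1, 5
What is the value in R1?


Register state trace:
  MOV R1, 1  → R1 = 1
  SUB R1, 4  → R1 = 1 - 4 = -3
  MUL R1, 2  → R1 = -3 * 2 = -6
  ADD R1, 3  → R1 = -6 + 3 = -3
  ADD R1, 2  → R1 = -3 + 2 = -1
  SUB R1, 5  → R1 = -1 - 5 = -6
  ADD R1, 5  → R1 = -6 + 5 = -1
Final: R1 = -1

-1


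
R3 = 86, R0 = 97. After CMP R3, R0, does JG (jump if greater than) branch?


Trace:
  R3 = 86, R0 = 97
  CMP R3, R0  → compares 86 vs 97
  JG checks: is 86 greater than 97?
  86 < 97, so condition is false
Branch taken: No

No


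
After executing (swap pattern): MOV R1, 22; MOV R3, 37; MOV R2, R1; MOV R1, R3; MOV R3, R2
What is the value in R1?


Register state trace (swap pattern):
  MOV R1, 22  → R1 = 22
  MOV R3, 37  → R3 = 37
  MOV R2, R1  → R2 = 22  (save R1)
  MOV R1, R3  → R1 = 37  (R1 gets R3's value)
  MOV R3, R2  → R3 = 22  (R3 gets saved value)
Final: R1 = 37

37


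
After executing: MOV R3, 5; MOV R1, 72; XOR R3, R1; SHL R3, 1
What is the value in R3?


Register state trace:
  MOV R3, 5  → R3 = 5 (0b00000101)
  MOV R1, 72  → R1 = 72 (0b01001000)
  XOR R3, R1  → R3 = 5 XOR 72 = 77 (0b01001101)
  SHL R3, 1  → R3 = 77 << 1 = 154
Final: R3 = 154

154


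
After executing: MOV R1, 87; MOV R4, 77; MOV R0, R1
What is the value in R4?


Register state trace:
  MOV R1, 87  → R1 = 87
  MOV R4, 77  → R4 = 77
  MOV R0, R1  → R0 = 87
Final: R4 = 77

77


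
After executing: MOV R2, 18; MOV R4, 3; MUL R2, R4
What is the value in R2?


Register state trace:
  MOV R2, 18  → R2 = 18
  MOV R4, 3  → R4 = 3
  MUL R2, R4  → R2 = 18 * 3 = 54
Final: R2 = 54

54


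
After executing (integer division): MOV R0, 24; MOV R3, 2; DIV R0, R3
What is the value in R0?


Register state trace:
  MOV R0, 24  → R0 = 24
  MOV R3, 2  → R3 = 2
  DIV R0, R3  → R0 = 24 // 2 = 12
Final: R0 = 12

12


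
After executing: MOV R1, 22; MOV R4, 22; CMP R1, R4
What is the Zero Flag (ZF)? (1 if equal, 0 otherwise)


Register state trace:
  MOV R1, 22  → R1 = 22
  MOV R4, 22  → R4 = 22
  CMP R1, R4  → computes 22 - 22 = 0
  Result is zero, so values are equal
ZF = 1

1


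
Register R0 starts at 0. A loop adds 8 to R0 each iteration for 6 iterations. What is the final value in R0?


Starting value: R0 = 0
  Iter 1: R0 = 0 + 8 = 8
  Iter 2: R0 = 8 + 8 = 16
  Iter 3: R0 = 16 + 8 = 24
  Iter 4: R0 = 24 + 8 = 32
  Iter 5: R0 = 32 + 8 = 40
  Iter 6: R0 = 40 + 8 = 48
Final: R0 = 48

48


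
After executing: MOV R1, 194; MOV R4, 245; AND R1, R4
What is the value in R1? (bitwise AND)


Register state trace:
  MOV R1, 194  → R1 = 194 (0b11000010)
  MOV R4, 245  → R4 = 245 (0b11110101)
  AND R1, R4  → R1 = 194 AND 245 = 192 (0b11000000)
Final: R1 = 192

192


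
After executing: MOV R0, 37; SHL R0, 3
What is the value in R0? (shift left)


Register state trace:
  MOV R0, 37  → R0 = 37
  SHL R0, 3  → R0 = 37 << 3 = 37 * 2^3 = 296
Final: R0 = 296

296


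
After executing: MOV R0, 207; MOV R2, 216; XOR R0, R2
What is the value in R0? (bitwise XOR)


Register state trace:
  MOV R0, 207  → R0 = 207 (0b11001111)
  MOV R2, 216  → R2 = 216 (0b11011000)
  XOR R0, R2  → R0 = 207 XOR 216 = 23 (0b00010111)
Final: R0 = 23

23


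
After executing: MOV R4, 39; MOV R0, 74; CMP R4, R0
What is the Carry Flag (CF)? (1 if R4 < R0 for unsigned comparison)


Register state trace:
  MOV R4, 39  → R4 = 39
  MOV R0, 74  → R0 = 74
  CMP R4, R0  → unsigned 39 - 74: borrow occurs
  39 < 74, so CF = 1
CF = 1

1


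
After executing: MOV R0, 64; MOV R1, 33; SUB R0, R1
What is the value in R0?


Register state trace:
  MOV R0, 64  → R0 = 64
  MOV R1, 33  → R1 = 33
  SUB R0, R1  → R0 = 64 - 33 = 31
Final: R0 = 31

31


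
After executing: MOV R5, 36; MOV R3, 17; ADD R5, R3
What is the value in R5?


Register state trace:
  MOV R5, 36  → R5 = 36
  MOV R3, 17  → R3 = 17
  ADD R5, R3  → R5 = 36 + 17 = 53
Final: R5 = 53

53


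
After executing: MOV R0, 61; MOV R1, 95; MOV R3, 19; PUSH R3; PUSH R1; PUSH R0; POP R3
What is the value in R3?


Stack trace (top is rightmost):
  MOV R0, 61  → R0 = 61
  MOV R1, 95  → R1 = 95
  MOV R3, 19  → R3 = 19
  PUSH R3  → stack: [19]
  PUSH R1  → stack: [19, 95]
  PUSH R0  → stack: [19, 95, 61]
  POP R3  → R3 = 61, stack: [19, 95]
Final: R3 = 61

61


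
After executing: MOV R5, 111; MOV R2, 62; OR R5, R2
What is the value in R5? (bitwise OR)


Register state trace:
  MOV R5, 111  → R5 = 111 (0b01101111)
  MOV R2, 62  → R2 = 62 (0b00111110)
  OR R5, R2   → R5 = 111 OR 62 = 127 (0b01111111)
Final: R5 = 127

127


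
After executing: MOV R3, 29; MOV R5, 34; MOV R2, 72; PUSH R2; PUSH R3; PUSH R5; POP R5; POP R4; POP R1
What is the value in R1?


Stack trace (top is rightmost):
  MOV R3, 29  → R3 = 29
  MOV R5, 34  → R5 = 34
  MOV R2, 72  → R2 = 72
  PUSH R2  → stack: [72]
  PUSH R3  → stack: [72, 29]
  PUSH R5  → stack: [72, 29, 34]
  POP R5  → R5 = 34, stack: [72, 29]
  POP R4  → R4 = 29, stack: [72]
  POP R1  → R1 = 72, stack: []
Final: R1 = 72

72


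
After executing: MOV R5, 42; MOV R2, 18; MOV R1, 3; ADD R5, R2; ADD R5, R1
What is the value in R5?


Register state trace:
  MOV R5, 42  → R5 = 42
  MOV R2, 18  → R2 = 18
  MOV R1, 3  → R1 = 3
  ADD R5, R2  → R5 = 42 + 18 = 60
  ADD R5, R1  → R5 = 60 + 3 = 63
Final: R5 = 63

63


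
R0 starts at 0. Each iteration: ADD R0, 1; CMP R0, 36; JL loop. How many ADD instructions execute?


Loop trace (R0 starts at 0, target 36, step 1):
  ADD #1: R0 = 0 + 1 = 1  → 1 < 36, loop
  ADD #2: R0 = 1 + 1 = 2  → 2 < 36, loop
  ADD #3: R0 = 2 + 1 = 3  → 3 < 36, loop
  ADD #4: R0 = 3 + 1 = 4  → 4 < 36, loop
  ADD #5: R0 = 4 + 1 = 5  → 5 < 36, loop
  ADD #6: R0 = 5 + 1 = 6  → 6 < 36, loop
  ADD #7: R0 = 6 + 1 = 7  → 7 < 36, loop
  ADD #8: R0 = 7 + 1 = 8  → 8 < 36, loop
  ADD #9: R0 = 8 + 1 = 9  → 9 < 36, loop
  ADD #10: R0 = 9 + 1 = 10  → 10 < 36, loop
  ADD #11: R0 = 10 + 1 = 11  → 11 < 36, loop
  ADD #12: R0 = 11 + 1 = 12  → 12 < 36, loop
  ADD #13: R0 = 12 + 1 = 13  → 13 < 36, loop
  ADD #14: R0 = 13 + 1 = 14  → 14 < 36, loop
  ADD #15: R0 = 14 + 1 = 15  → 15 < 36, loop
  ADD #16: R0 = 15 + 1 = 16  → 16 < 36, loop
  ADD #17: R0 = 16 + 1 = 17  → 17 < 36, loop
  ADD #18: R0 = 17 + 1 = 18  → 18 < 36, loop
  ADD #19: R0 = 18 + 1 = 19  → 19 < 36, loop
  ADD #20: R0 = 19 + 1 = 20  → 20 < 36, loop
  ADD #21: R0 = 20 + 1 = 21  → 21 < 36, loop
  ADD #22: R0 = 21 + 1 = 22  → 22 < 36, loop
  ADD #23: R0 = 22 + 1 = 23  → 23 < 36, loop
  ADD #24: R0 = 23 + 1 = 24  → 24 < 36, loop
  ADD #25: R0 = 24 + 1 = 25  → 25 < 36, loop
  ADD #26: R0 = 25 + 1 = 26  → 26 < 36, loop
  ADD #27: R0 = 26 + 1 = 27  → 27 < 36, loop
  ADD #28: R0 = 27 + 1 = 28  → 28 < 36, loop
  ADD #29: R0 = 28 + 1 = 29  → 29 < 36, loop
  ADD #30: R0 = 29 + 1 = 30  → 30 < 36, loop
  ADD #31: R0 = 30 + 1 = 31  → 31 < 36, loop
  ADD #32: R0 = 31 + 1 = 32  → 32 < 36, loop
  ADD #33: R0 = 32 + 1 = 33  → 33 < 36, loop
  ADD #34: R0 = 33 + 1 = 34  → 34 < 36, loop
  ADD #35: R0 = 34 + 1 = 35  → 35 < 36, loop
  ADD #36: R0 = 35 + 1 = 36  → 36 >= 36, exit
Total ADD instructions: 36

36


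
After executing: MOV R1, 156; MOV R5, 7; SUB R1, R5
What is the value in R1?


Register state trace:
  MOV R1, 156  → R1 = 156
  MOV R5, 7  → R5 = 7
  SUB R1, R5  → R1 = 156 - 7 = 149
Final: R1 = 149

149


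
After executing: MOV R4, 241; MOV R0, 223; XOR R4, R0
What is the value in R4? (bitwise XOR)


Register state trace:
  MOV R4, 241  → R4 = 241 (0b11110001)
  MOV R0, 223  → R0 = 223 (0b11011111)
  XOR R4, R0  → R4 = 241 XOR 223 = 46 (0b00101110)
Final: R4 = 46

46


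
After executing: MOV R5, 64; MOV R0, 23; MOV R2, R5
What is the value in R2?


Register state trace:
  MOV R5, 64  → R5 = 64
  MOV R0, 23  → R0 = 23
  MOV R2, R5  → R2 = 64
Final: R2 = 64

64


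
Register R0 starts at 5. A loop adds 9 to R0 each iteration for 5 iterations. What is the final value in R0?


Starting value: R0 = 5
  Iter 1: R0 = 5 + 9 = 14
  Iter 2: R0 = 14 + 9 = 23
  Iter 3: R0 = 23 + 9 = 32
  Iter 4: R0 = 32 + 9 = 41
  Iter 5: R0 = 41 + 9 = 50
Final: R0 = 50

50


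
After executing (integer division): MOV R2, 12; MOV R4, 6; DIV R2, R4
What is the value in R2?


Register state trace:
  MOV R2, 12  → R2 = 12
  MOV R4, 6  → R4 = 6
  DIV R2, R4  → R2 = 12 // 6 = 2
Final: R2 = 2

2


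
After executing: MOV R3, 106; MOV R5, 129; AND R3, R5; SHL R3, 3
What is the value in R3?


Register state trace:
  MOV R3, 106  → R3 = 106 (0b01101010)
  MOV R5, 129  → R5 = 129 (0b10000001)
  AND R3, R5  → R3 = 106 AND 129 = 0 (0b00000000)
  SHL R3, 3  → R3 = 0 << 3 = 0
Final: R3 = 0

0


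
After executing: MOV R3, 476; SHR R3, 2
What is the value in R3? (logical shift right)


Register state trace:
  MOV R3, 476  → R3 = 476
  SHR R3, 2  → R3 = 476 >> 2 = 476 // 2^2 = 119
Final: R3 = 119

119


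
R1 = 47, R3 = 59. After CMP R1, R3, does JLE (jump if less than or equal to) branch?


Trace:
  R1 = 47, R3 = 59
  CMP R1, R3  → compares 47 vs 59
  JLE checks: is 47 less than or equal to 59?
  47 < 59, so condition is true
Branch taken: Yes

Yes


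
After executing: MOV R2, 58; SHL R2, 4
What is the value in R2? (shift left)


Register state trace:
  MOV R2, 58  → R2 = 58
  SHL R2, 4  → R2 = 58 << 4 = 58 * 2^4 = 928
Final: R2 = 928

928


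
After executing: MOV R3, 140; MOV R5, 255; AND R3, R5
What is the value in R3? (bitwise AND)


Register state trace:
  MOV R3, 140  → R3 = 140 (0b10001100)
  MOV R5, 255  → R5 = 255 (0b11111111)
  AND R3, R5  → R3 = 140 AND 255 = 140 (0b10001100)
Final: R3 = 140

140


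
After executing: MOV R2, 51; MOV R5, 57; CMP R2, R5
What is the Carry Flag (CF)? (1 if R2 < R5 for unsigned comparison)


Register state trace:
  MOV R2, 51  → R2 = 51
  MOV R5, 57  → R5 = 57
  CMP R2, R5  → unsigned 51 - 57: borrow occurs
  51 < 57, so CF = 1
CF = 1

1


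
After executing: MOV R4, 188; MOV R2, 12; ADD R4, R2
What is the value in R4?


Register state trace:
  MOV R4, 188  → R4 = 188
  MOV R2, 12  → R2 = 12
  ADD R4, R2  → R4 = 188 + 12 = 200
Final: R4 = 200

200


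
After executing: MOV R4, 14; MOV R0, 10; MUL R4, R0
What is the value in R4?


Register state trace:
  MOV R4, 14  → R4 = 14
  MOV R0, 10  → R0 = 10
  MUL R4, R0  → R4 = 14 * 10 = 140
Final: R4 = 140

140


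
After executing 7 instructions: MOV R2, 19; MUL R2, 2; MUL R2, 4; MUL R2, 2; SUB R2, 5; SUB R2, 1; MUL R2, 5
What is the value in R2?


Register state trace:
  MOV R2, 19  → R2 = 19
  MUL R2, 2  → R2 = 19 * 2 = 38
  MUL R2, 4  → R2 = 38 * 4 = 152
  MUL R2, 2  → R2 = 152 * 2 = 304
  SUB R2, 5  → R2 = 304 - 5 = 299
  SUB R2, 1  → R2 = 299 - 1 = 298
  MUL R2, 5  → R2 = 298 * 5 = 1490
Final: R2 = 1490

1490


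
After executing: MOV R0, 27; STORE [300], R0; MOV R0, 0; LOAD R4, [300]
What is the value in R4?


Register and memory trace:
  MOV R0, 27  → R0 = 27
  STORE [300], R0  → mem[300] = 27
  MOV R0, 0  → R0 = 0
  LOAD R4, [300]  → R4 = mem[300] = 27
Final: R4 = 27

27


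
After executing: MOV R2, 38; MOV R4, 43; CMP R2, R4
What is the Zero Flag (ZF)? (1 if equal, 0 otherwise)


Register state trace:
  MOV R2, 38  → R2 = 38
  MOV R4, 43  → R4 = 43
  CMP R2, R4  → computes 38 - 43 = -5
  Result is nonzero, so values are not equal
ZF = 0

0


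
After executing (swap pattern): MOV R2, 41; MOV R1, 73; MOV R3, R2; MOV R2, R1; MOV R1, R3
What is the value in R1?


Register state trace (swap pattern):
  MOV R2, 41  → R2 = 41
  MOV R1, 73  → R1 = 73
  MOV R3, R2  → R3 = 41  (save R2)
  MOV R2, R1  → R2 = 73  (R2 gets R1's value)
  MOV R1, R3  → R1 = 41  (R1 gets saved value)
Final: R1 = 41

41


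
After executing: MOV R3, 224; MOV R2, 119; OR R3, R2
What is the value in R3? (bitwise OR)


Register state trace:
  MOV R3, 224  → R3 = 224 (0b11100000)
  MOV R2, 119  → R2 = 119 (0b01110111)
  OR R3, R2   → R3 = 224 OR 119 = 247 (0b11110111)
Final: R3 = 247

247


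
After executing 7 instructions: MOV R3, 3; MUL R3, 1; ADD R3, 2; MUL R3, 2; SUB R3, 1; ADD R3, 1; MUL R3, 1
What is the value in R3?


Register state trace:
  MOV R3, 3  → R3 = 3
  MUL R3, 1  → R3 = 3 * 1 = 3
  ADD R3, 2  → R3 = 3 + 2 = 5
  MUL R3, 2  → R3 = 5 * 2 = 10
  SUB R3, 1  → R3 = 10 - 1 = 9
  ADD R3, 1  → R3 = 9 + 1 = 10
  MUL R3, 1  → R3 = 10 * 1 = 10
Final: R3 = 10

10


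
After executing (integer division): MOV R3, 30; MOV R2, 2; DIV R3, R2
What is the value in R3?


Register state trace:
  MOV R3, 30  → R3 = 30
  MOV R2, 2  → R2 = 2
  DIV R3, R2  → R3 = 30 // 2 = 15
Final: R3 = 15

15


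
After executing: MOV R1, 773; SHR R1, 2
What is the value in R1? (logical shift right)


Register state trace:
  MOV R1, 773  → R1 = 773
  SHR R1, 2  → R1 = 773 >> 2 = 773 // 2^2 = 193
Final: R1 = 193

193


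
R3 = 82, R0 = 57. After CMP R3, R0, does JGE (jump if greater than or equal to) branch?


Trace:
  R3 = 82, R0 = 57
  CMP R3, R0  → compares 82 vs 57
  JGE checks: is 82 greater than or equal to 57?
  82 > 57, so condition is true
Branch taken: Yes

Yes


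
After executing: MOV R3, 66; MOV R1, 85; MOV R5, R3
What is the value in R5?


Register state trace:
  MOV R3, 66  → R3 = 66
  MOV R1, 85  → R1 = 85
  MOV R5, R3  → R5 = 66
Final: R5 = 66

66


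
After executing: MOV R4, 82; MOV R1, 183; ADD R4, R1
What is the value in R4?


Register state trace:
  MOV R4, 82  → R4 = 82
  MOV R1, 183  → R1 = 183
  ADD R4, R1  → R4 = 82 + 183 = 265
Final: R4 = 265

265


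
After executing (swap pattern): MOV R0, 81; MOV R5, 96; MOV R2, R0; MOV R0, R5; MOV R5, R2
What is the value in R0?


Register state trace (swap pattern):
  MOV R0, 81  → R0 = 81
  MOV R5, 96  → R5 = 96
  MOV R2, R0  → R2 = 81  (save R0)
  MOV R0, R5  → R0 = 96  (R0 gets R5's value)
  MOV R5, R2  → R5 = 81  (R5 gets saved value)
Final: R0 = 96

96


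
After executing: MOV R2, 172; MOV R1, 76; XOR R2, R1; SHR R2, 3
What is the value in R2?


Register state trace:
  MOV R2, 172  → R2 = 172 (0b10101100)
  MOV R1, 76  → R1 = 76 (0b01001100)
  XOR R2, R1  → R2 = 172 XOR 76 = 224 (0b11100000)
  SHR R2, 3  → R2 = 224 >> 3 = 28
Final: R2 = 28

28


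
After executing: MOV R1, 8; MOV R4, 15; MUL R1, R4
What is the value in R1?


Register state trace:
  MOV R1, 8  → R1 = 8
  MOV R4, 15  → R4 = 15
  MUL R1, R4  → R1 = 8 * 15 = 120
Final: R1 = 120

120


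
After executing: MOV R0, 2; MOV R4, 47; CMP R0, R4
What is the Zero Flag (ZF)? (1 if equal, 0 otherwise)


Register state trace:
  MOV R0, 2  → R0 = 2
  MOV R4, 47  → R4 = 47
  CMP R0, R4  → computes 2 - 47 = -45
  Result is nonzero, so values are not equal
ZF = 0

0


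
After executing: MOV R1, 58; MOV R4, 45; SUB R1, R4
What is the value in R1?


Register state trace:
  MOV R1, 58  → R1 = 58
  MOV R4, 45  → R4 = 45
  SUB R1, R4  → R1 = 58 - 45 = 13
Final: R1 = 13

13


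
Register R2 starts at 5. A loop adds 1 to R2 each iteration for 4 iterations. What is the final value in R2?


Starting value: R2 = 5
  Iter 1: R2 = 5 + 1 = 6
  Iter 2: R2 = 6 + 1 = 7
  Iter 3: R2 = 7 + 1 = 8
  Iter 4: R2 = 8 + 1 = 9
Final: R2 = 9

9


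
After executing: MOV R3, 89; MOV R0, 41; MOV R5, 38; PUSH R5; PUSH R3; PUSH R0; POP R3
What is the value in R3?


Stack trace (top is rightmost):
  MOV R3, 89  → R3 = 89
  MOV R0, 41  → R0 = 41
  MOV R5, 38  → R5 = 38
  PUSH R5  → stack: [38]
  PUSH R3  → stack: [38, 89]
  PUSH R0  → stack: [38, 89, 41]
  POP R3  → R3 = 41, stack: [38, 89]
Final: R3 = 41

41


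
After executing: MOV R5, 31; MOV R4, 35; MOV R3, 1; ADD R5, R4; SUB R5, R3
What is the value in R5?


Register state trace:
  MOV R5, 31  → R5 = 31
  MOV R4, 35  → R4 = 35
  MOV R3, 1  → R3 = 1
  ADD R5, R4  → R5 = 31 + 35 = 66
  SUB R5, R3  → R5 = 66 - 1 = 65
Final: R5 = 65

65


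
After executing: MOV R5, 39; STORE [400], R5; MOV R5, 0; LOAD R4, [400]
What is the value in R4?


Register and memory trace:
  MOV R5, 39  → R5 = 39
  STORE [400], R5  → mem[400] = 39
  MOV R5, 0  → R5 = 0
  LOAD R4, [400]  → R4 = mem[400] = 39
Final: R4 = 39

39


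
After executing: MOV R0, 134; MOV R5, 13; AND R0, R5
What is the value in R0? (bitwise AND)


Register state trace:
  MOV R0, 134  → R0 = 134 (0b10000110)
  MOV R5, 13  → R5 = 13 (0b00001101)
  AND R0, R5  → R0 = 134 AND 13 = 4 (0b00000100)
Final: R0 = 4

4


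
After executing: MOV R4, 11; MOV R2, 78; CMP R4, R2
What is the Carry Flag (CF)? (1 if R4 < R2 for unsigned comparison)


Register state trace:
  MOV R4, 11  → R4 = 11
  MOV R2, 78  → R2 = 78
  CMP R4, R2  → unsigned 11 - 78: borrow occurs
  11 < 78, so CF = 1
CF = 1

1


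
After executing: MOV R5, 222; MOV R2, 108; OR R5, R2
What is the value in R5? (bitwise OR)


Register state trace:
  MOV R5, 222  → R5 = 222 (0b11011110)
  MOV R2, 108  → R2 = 108 (0b01101100)
  OR R5, R2   → R5 = 222 OR 108 = 254 (0b11111110)
Final: R5 = 254

254


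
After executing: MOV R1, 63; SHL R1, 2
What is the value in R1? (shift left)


Register state trace:
  MOV R1, 63  → R1 = 63
  SHL R1, 2  → R1 = 63 << 2 = 63 * 2^2 = 252
Final: R1 = 252

252


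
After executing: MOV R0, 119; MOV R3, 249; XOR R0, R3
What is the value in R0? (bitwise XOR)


Register state trace:
  MOV R0, 119  → R0 = 119 (0b01110111)
  MOV R3, 249  → R3 = 249 (0b11111001)
  XOR R0, R3  → R0 = 119 XOR 249 = 142 (0b10001110)
Final: R0 = 142

142


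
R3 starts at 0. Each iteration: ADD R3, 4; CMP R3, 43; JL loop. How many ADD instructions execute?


Loop trace (R3 starts at 0, target 43, step 4):
  ADD #1: R3 = 0 + 4 = 4  → 4 < 43, loop
  ADD #2: R3 = 4 + 4 = 8  → 8 < 43, loop
  ADD #3: R3 = 8 + 4 = 12  → 12 < 43, loop
  ADD #4: R3 = 12 + 4 = 16  → 16 < 43, loop
  ADD #5: R3 = 16 + 4 = 20  → 20 < 43, loop
  ADD #6: R3 = 20 + 4 = 24  → 24 < 43, loop
  ADD #7: R3 = 24 + 4 = 28  → 28 < 43, loop
  ADD #8: R3 = 28 + 4 = 32  → 32 < 43, loop
  ADD #9: R3 = 32 + 4 = 36  → 36 < 43, loop
  ADD #10: R3 = 36 + 4 = 40  → 40 < 43, loop
  ADD #11: R3 = 40 + 4 = 44  → 44 >= 43, exit
Total ADD instructions: 11

11


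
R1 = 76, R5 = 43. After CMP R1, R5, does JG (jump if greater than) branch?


Trace:
  R1 = 76, R5 = 43
  CMP R1, R5  → compares 76 vs 43
  JG checks: is 76 greater than 43?
  76 > 43, so condition is true
Branch taken: Yes

Yes


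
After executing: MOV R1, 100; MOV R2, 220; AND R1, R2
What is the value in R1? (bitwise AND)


Register state trace:
  MOV R1, 100  → R1 = 100 (0b01100100)
  MOV R2, 220  → R2 = 220 (0b11011100)
  AND R1, R2  → R1 = 100 AND 220 = 68 (0b01000100)
Final: R1 = 68

68


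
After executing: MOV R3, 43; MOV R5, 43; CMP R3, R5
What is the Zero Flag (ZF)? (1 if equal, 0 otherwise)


Register state trace:
  MOV R3, 43  → R3 = 43
  MOV R5, 43  → R5 = 43
  CMP R3, R5  → computes 43 - 43 = 0
  Result is zero, so values are equal
ZF = 1

1


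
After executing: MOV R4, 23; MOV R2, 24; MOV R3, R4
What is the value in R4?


Register state trace:
  MOV R4, 23  → R4 = 23
  MOV R2, 24  → R2 = 24
  MOV R3, R4  → R3 = 23
Final: R4 = 23

23


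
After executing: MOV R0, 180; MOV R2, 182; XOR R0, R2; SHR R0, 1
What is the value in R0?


Register state trace:
  MOV R0, 180  → R0 = 180 (0b10110100)
  MOV R2, 182  → R2 = 182 (0b10110110)
  XOR R0, R2  → R0 = 180 XOR 182 = 2 (0b00000010)
  SHR R0, 1  → R0 = 2 >> 1 = 1
Final: R0 = 1

1


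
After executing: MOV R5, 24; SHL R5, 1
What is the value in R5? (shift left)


Register state trace:
  MOV R5, 24  → R5 = 24
  SHL R5, 1  → R5 = 24 << 1 = 24 * 2^1 = 48
Final: R5 = 48

48


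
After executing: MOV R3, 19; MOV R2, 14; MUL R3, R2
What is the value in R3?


Register state trace:
  MOV R3, 19  → R3 = 19
  MOV R2, 14  → R2 = 14
  MUL R3, R2  → R3 = 19 * 14 = 266
Final: R3 = 266

266


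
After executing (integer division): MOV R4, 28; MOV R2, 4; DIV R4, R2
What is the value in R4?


Register state trace:
  MOV R4, 28  → R4 = 28
  MOV R2, 4  → R2 = 4
  DIV R4, R2  → R4 = 28 // 4 = 7
Final: R4 = 7

7


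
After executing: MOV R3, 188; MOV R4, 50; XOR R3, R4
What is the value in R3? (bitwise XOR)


Register state trace:
  MOV R3, 188  → R3 = 188 (0b10111100)
  MOV R4, 50  → R4 = 50 (0b00110010)
  XOR R3, R4  → R3 = 188 XOR 50 = 142 (0b10001110)
Final: R3 = 142

142


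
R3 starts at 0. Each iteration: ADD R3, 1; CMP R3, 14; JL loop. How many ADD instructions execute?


Loop trace (R3 starts at 0, target 14, step 1):
  ADD #1: R3 = 0 + 1 = 1  → 1 < 14, loop
  ADD #2: R3 = 1 + 1 = 2  → 2 < 14, loop
  ADD #3: R3 = 2 + 1 = 3  → 3 < 14, loop
  ADD #4: R3 = 3 + 1 = 4  → 4 < 14, loop
  ADD #5: R3 = 4 + 1 = 5  → 5 < 14, loop
  ADD #6: R3 = 5 + 1 = 6  → 6 < 14, loop
  ADD #7: R3 = 6 + 1 = 7  → 7 < 14, loop
  ADD #8: R3 = 7 + 1 = 8  → 8 < 14, loop
  ADD #9: R3 = 8 + 1 = 9  → 9 < 14, loop
  ADD #10: R3 = 9 + 1 = 10  → 10 < 14, loop
  ADD #11: R3 = 10 + 1 = 11  → 11 < 14, loop
  ADD #12: R3 = 11 + 1 = 12  → 12 < 14, loop
  ADD #13: R3 = 12 + 1 = 13  → 13 < 14, loop
  ADD #14: R3 = 13 + 1 = 14  → 14 >= 14, exit
Total ADD instructions: 14

14


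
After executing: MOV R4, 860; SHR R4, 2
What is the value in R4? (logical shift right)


Register state trace:
  MOV R4, 860  → R4 = 860
  SHR R4, 2  → R4 = 860 >> 2 = 860 // 2^2 = 215
Final: R4 = 215

215


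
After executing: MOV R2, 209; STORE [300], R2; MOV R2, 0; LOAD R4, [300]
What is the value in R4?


Register and memory trace:
  MOV R2, 209  → R2 = 209
  STORE [300], R2  → mem[300] = 209
  MOV R2, 0  → R2 = 0
  LOAD R4, [300]  → R4 = mem[300] = 209
Final: R4 = 209

209


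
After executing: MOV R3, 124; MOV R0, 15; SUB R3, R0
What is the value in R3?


Register state trace:
  MOV R3, 124  → R3 = 124
  MOV R0, 15  → R0 = 15
  SUB R3, R0  → R3 = 124 - 15 = 109
Final: R3 = 109

109


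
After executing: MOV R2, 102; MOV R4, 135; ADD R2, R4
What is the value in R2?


Register state trace:
  MOV R2, 102  → R2 = 102
  MOV R4, 135  → R4 = 135
  ADD R2, R4  → R2 = 102 + 135 = 237
Final: R2 = 237

237


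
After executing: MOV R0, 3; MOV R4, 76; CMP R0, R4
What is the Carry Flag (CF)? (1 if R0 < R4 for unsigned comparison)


Register state trace:
  MOV R0, 3  → R0 = 3
  MOV R4, 76  → R4 = 76
  CMP R0, R4  → unsigned 3 - 76: borrow occurs
  3 < 76, so CF = 1
CF = 1

1


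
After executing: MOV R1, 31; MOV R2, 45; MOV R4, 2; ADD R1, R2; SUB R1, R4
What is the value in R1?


Register state trace:
  MOV R1, 31  → R1 = 31
  MOV R2, 45  → R2 = 45
  MOV R4, 2  → R4 = 2
  ADD R1, R2  → R1 = 31 + 45 = 76
  SUB R1, R4  → R1 = 76 - 2 = 74
Final: R1 = 74

74


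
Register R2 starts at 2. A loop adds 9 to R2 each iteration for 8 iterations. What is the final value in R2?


Starting value: R2 = 2
  Iter 1: R2 = 2 + 9 = 11
  Iter 2: R2 = 11 + 9 = 20
  Iter 3: R2 = 20 + 9 = 29
  Iter 4: R2 = 29 + 9 = 38
  Iter 5: R2 = 38 + 9 = 47
  Iter 6: R2 = 47 + 9 = 56
  Iter 7: R2 = 56 + 9 = 65
  Iter 8: R2 = 65 + 9 = 74
Final: R2 = 74

74


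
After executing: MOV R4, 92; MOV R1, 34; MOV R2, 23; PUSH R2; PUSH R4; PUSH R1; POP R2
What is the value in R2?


Stack trace (top is rightmost):
  MOV R4, 92  → R4 = 92
  MOV R1, 34  → R1 = 34
  MOV R2, 23  → R2 = 23
  PUSH R2  → stack: [23]
  PUSH R4  → stack: [23, 92]
  PUSH R1  → stack: [23, 92, 34]
  POP R2  → R2 = 34, stack: [23, 92]
Final: R2 = 34

34


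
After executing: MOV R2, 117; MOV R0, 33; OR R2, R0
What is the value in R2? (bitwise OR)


Register state trace:
  MOV R2, 117  → R2 = 117 (0b01110101)
  MOV R0, 33  → R0 = 33 (0b00100001)
  OR R2, R0   → R2 = 117 OR 33 = 117 (0b01110101)
Final: R2 = 117

117


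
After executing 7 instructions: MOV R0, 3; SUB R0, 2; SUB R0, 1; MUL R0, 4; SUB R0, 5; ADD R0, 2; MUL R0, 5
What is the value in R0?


Register state trace:
  MOV R0, 3  → R0 = 3
  SUB R0, 2  → R0 = 3 - 2 = 1
  SUB R0, 1  → R0 = 1 - 1 = 0
  MUL R0, 4  → R0 = 0 * 4 = 0
  SUB R0, 5  → R0 = 0 - 5 = -5
  ADD R0, 2  → R0 = -5 + 2 = -3
  MUL R0, 5  → R0 = -3 * 5 = -15
Final: R0 = -15

-15


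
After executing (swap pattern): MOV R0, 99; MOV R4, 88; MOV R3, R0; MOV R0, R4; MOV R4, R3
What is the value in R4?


Register state trace (swap pattern):
  MOV R0, 99  → R0 = 99
  MOV R4, 88  → R4 = 88
  MOV R3, R0  → R3 = 99  (save R0)
  MOV R0, R4  → R0 = 88  (R0 gets R4's value)
  MOV R4, R3  → R4 = 99  (R4 gets saved value)
Final: R4 = 99

99


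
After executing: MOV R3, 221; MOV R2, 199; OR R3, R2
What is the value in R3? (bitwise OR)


Register state trace:
  MOV R3, 221  → R3 = 221 (0b11011101)
  MOV R2, 199  → R2 = 199 (0b11000111)
  OR R3, R2   → R3 = 221 OR 199 = 223 (0b11011111)
Final: R3 = 223

223


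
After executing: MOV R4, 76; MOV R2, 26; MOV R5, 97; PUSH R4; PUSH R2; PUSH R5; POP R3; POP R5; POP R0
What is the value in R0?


Stack trace (top is rightmost):
  MOV R4, 76  → R4 = 76
  MOV R2, 26  → R2 = 26
  MOV R5, 97  → R5 = 97
  PUSH R4  → stack: [76]
  PUSH R2  → stack: [76, 26]
  PUSH R5  → stack: [76, 26, 97]
  POP R3  → R3 = 97, stack: [76, 26]
  POP R5  → R5 = 26, stack: [76]
  POP R0  → R0 = 76, stack: []
Final: R0 = 76

76


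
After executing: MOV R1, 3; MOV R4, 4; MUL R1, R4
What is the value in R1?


Register state trace:
  MOV R1, 3  → R1 = 3
  MOV R4, 4  → R4 = 4
  MUL R1, R4  → R1 = 3 * 4 = 12
Final: R1 = 12

12


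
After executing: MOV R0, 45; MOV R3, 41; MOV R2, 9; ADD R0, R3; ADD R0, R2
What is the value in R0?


Register state trace:
  MOV R0, 45  → R0 = 45
  MOV R3, 41  → R3 = 41
  MOV R2, 9  → R2 = 9
  ADD R0, R3  → R0 = 45 + 41 = 86
  ADD R0, R2  → R0 = 86 + 9 = 95
Final: R0 = 95

95


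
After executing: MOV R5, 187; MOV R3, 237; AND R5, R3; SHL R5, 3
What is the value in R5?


Register state trace:
  MOV R5, 187  → R5 = 187 (0b10111011)
  MOV R3, 237  → R3 = 237 (0b11101101)
  AND R5, R3  → R5 = 187 AND 237 = 169 (0b10101001)
  SHL R5, 3  → R5 = 169 << 3 = 1352
Final: R5 = 1352

1352


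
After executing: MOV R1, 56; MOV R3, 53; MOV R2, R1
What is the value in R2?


Register state trace:
  MOV R1, 56  → R1 = 56
  MOV R3, 53  → R3 = 53
  MOV R2, R1  → R2 = 56
Final: R2 = 56

56


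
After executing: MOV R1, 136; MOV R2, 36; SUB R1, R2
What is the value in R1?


Register state trace:
  MOV R1, 136  → R1 = 136
  MOV R2, 36  → R2 = 36
  SUB R1, R2  → R1 = 136 - 36 = 100
Final: R1 = 100

100


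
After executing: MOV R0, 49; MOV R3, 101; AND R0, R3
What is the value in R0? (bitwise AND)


Register state trace:
  MOV R0, 49  → R0 = 49 (0b00110001)
  MOV R3, 101  → R3 = 101 (0b01100101)
  AND R0, R3  → R0 = 49 AND 101 = 33 (0b00100001)
Final: R0 = 33

33


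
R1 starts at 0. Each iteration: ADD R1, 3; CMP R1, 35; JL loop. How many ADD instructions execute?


Loop trace (R1 starts at 0, target 35, step 3):
  ADD #1: R1 = 0 + 3 = 3  → 3 < 35, loop
  ADD #2: R1 = 3 + 3 = 6  → 6 < 35, loop
  ADD #3: R1 = 6 + 3 = 9  → 9 < 35, loop
  ADD #4: R1 = 9 + 3 = 12  → 12 < 35, loop
  ADD #5: R1 = 12 + 3 = 15  → 15 < 35, loop
  ADD #6: R1 = 15 + 3 = 18  → 18 < 35, loop
  ADD #7: R1 = 18 + 3 = 21  → 21 < 35, loop
  ADD #8: R1 = 21 + 3 = 24  → 24 < 35, loop
  ADD #9: R1 = 24 + 3 = 27  → 27 < 35, loop
  ADD #10: R1 = 27 + 3 = 30  → 30 < 35, loop
  ADD #11: R1 = 30 + 3 = 33  → 33 < 35, loop
  ADD #12: R1 = 33 + 3 = 36  → 36 >= 35, exit
Total ADD instructions: 12

12


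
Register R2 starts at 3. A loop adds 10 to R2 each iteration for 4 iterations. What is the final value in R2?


Starting value: R2 = 3
  Iter 1: R2 = 3 + 10 = 13
  Iter 2: R2 = 13 + 10 = 23
  Iter 3: R2 = 23 + 10 = 33
  Iter 4: R2 = 33 + 10 = 43
Final: R2 = 43

43


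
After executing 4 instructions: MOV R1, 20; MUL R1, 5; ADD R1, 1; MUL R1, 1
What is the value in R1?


Register state trace:
  MOV R1, 20  → R1 = 20
  MUL R1, 5  → R1 = 20 * 5 = 100
  ADD R1, 1  → R1 = 100 + 1 = 101
  MUL R1, 1  → R1 = 101 * 1 = 101
Final: R1 = 101

101


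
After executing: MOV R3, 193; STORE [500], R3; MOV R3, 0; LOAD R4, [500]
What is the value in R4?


Register and memory trace:
  MOV R3, 193  → R3 = 193
  STORE [500], R3  → mem[500] = 193
  MOV R3, 0  → R3 = 0
  LOAD R4, [500]  → R4 = mem[500] = 193
Final: R4 = 193

193


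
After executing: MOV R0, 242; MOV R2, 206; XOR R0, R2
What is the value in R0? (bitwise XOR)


Register state trace:
  MOV R0, 242  → R0 = 242 (0b11110010)
  MOV R2, 206  → R2 = 206 (0b11001110)
  XOR R0, R2  → R0 = 242 XOR 206 = 60 (0b00111100)
Final: R0 = 60

60


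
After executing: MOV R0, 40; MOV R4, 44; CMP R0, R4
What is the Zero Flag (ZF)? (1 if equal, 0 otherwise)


Register state trace:
  MOV R0, 40  → R0 = 40
  MOV R4, 44  → R4 = 44
  CMP R0, R4  → computes 40 - 44 = -4
  Result is nonzero, so values are not equal
ZF = 0

0


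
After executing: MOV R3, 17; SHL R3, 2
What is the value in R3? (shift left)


Register state trace:
  MOV R3, 17  → R3 = 17
  SHL R3, 2  → R3 = 17 << 2 = 17 * 2^2 = 68
Final: R3 = 68

68


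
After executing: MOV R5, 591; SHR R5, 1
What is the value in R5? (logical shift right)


Register state trace:
  MOV R5, 591  → R5 = 591
  SHR R5, 1  → R5 = 591 >> 1 = 591 // 2^1 = 295
Final: R5 = 295

295
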